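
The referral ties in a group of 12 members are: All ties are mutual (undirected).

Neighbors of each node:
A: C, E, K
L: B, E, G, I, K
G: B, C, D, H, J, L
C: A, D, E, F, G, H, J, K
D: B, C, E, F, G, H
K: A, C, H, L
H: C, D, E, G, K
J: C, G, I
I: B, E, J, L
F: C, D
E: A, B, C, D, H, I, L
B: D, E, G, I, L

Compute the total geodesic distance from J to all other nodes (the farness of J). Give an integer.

Distances from J: A:2, B:2, C:1, D:2, E:2, F:2, G:1, H:2, I:1, K:2, L:2.
Sum = 2 + 2 + 1 + 2 + 2 + 2 + 1 + 2 + 1 + 2 + 2 = 19.

19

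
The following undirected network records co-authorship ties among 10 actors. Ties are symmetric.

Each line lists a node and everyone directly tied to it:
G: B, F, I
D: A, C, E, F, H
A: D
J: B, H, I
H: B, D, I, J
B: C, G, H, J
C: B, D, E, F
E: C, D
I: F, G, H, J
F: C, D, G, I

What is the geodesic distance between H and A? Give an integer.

One shortest route is H – D – A, which uses 2 edges, and H and A are not directly tied, so nothing shorter exists. So d(H,A) = 2.

2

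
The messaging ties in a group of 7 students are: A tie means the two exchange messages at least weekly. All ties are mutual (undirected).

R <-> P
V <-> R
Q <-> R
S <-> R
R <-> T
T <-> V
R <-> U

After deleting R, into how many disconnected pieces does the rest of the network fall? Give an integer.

5

Without R, the remaining ties split the others into: {Q}; {S}; {U}; {P}; {T, V}.
That's 5 separate components.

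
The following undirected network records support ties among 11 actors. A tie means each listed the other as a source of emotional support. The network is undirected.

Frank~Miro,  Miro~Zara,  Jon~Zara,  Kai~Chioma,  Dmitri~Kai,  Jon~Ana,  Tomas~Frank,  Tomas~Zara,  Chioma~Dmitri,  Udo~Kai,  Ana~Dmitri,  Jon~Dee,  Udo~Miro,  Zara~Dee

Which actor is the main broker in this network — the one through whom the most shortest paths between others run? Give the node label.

Zara

Unnormalized betweenness of each node: Ana:25/3, Chioma:0, Dee:0, Dmitri:22/3, Frank:11/6, Jon:31/3, Kai:49/6, Miro:41/3, Tomas:2, Udo:29/3, Zara:44/3.
Zara has the largest value, 44/3, making it the main broker — the node through which the most shortest paths run.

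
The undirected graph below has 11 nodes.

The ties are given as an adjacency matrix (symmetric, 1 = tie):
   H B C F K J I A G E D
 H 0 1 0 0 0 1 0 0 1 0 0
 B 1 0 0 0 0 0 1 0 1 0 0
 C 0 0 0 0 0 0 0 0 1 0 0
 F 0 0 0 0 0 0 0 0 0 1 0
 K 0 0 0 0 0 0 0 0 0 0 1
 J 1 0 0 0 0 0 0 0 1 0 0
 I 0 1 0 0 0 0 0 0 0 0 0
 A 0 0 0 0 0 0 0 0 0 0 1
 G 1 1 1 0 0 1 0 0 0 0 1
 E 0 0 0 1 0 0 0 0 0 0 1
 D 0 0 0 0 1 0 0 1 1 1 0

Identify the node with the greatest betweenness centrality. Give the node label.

Unnormalized betweenness of each node: A:0, B:9, C:0, D:29, E:9, F:0, G:30, H:1, I:0, J:0, K:0.
G has the largest value, 30, making it the main broker — the node through which the most shortest paths run.

G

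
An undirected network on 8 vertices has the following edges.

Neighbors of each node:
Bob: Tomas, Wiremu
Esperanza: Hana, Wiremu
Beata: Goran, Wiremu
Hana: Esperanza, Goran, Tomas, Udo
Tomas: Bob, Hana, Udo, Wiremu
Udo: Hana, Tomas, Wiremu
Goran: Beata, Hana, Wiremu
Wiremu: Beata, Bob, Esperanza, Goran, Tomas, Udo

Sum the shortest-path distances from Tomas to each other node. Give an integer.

10

Distances from Tomas: Beata:2, Bob:1, Esperanza:2, Goran:2, Hana:1, Udo:1, Wiremu:1.
Sum = 2 + 1 + 2 + 2 + 1 + 1 + 1 = 10.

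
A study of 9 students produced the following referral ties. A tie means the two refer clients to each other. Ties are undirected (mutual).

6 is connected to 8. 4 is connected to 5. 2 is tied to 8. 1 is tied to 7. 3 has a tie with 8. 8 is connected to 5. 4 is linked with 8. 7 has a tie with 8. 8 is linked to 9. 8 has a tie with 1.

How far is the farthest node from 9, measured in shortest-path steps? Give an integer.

Distances from 9: 1:2, 2:2, 3:2, 4:2, 5:2, 6:2, 7:2, 8:1.
The largest is 2 (to 5, 4, 7, 2, 3, 6, and 1), so the eccentricity of 9 is 2.

2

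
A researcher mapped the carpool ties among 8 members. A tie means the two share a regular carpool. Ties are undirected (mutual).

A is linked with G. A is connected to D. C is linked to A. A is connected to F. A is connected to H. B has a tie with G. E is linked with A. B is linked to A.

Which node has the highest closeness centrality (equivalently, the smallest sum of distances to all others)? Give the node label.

A

Farness (sum of distances to all others) for each node — A:7, B:12, C:13, D:13, E:13, F:13, G:12, H:13.
The smallest farness is 7, for A, so A has the highest closeness.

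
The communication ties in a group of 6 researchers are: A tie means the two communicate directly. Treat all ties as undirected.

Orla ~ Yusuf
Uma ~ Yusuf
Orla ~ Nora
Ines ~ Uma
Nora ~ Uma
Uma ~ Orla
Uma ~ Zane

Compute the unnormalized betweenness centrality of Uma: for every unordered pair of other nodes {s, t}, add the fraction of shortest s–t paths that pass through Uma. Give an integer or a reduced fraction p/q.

Pairs whose geodesics pass through Uma — Orla–Ines: 1; Orla–Zane: 1; Yusuf–Nora: 1/2; Yusuf–Ines: 1; Yusuf–Zane: 1; Nora–Ines: 1; Nora–Zane: 1; Ines–Zane: 1.
All other pairs contribute 0.
Summing the contributions gives betweenness(Uma) = 15/2.

15/2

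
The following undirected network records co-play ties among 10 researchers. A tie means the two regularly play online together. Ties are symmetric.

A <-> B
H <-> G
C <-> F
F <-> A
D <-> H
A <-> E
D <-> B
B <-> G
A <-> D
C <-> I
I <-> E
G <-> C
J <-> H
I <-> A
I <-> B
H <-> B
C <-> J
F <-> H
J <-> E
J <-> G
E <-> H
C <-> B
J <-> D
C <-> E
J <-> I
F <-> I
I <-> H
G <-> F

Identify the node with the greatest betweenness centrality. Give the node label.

H

Unnormalized betweenness of each node: A:107/60, B:12/5, C:101/60, D:11/15, E:19/20, F:79/60, G:49/60, H:31/10, I:21/10, J:127/60.
H has the largest value, 31/10, making it the main broker — the node through which the most shortest paths run.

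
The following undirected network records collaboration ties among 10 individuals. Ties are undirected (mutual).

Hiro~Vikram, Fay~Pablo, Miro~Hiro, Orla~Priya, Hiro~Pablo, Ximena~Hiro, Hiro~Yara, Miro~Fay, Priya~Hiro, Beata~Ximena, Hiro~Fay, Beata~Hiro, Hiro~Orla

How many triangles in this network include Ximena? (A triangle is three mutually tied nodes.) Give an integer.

1

Ximena's neighbors: Beata and Hiro.
Neighbor pairs that are themselves tied: Ximena–Beata–Hiro. Each forms one triangle with Ximena, for 1 in total.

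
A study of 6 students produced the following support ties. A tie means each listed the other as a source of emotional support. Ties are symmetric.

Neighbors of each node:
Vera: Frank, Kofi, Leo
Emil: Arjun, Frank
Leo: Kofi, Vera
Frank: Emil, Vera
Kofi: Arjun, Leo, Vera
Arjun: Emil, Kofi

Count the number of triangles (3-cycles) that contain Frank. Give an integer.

Frank's neighbors are Emil and Vera, but none of them are tied to each other, so no triangle contains Frank.

0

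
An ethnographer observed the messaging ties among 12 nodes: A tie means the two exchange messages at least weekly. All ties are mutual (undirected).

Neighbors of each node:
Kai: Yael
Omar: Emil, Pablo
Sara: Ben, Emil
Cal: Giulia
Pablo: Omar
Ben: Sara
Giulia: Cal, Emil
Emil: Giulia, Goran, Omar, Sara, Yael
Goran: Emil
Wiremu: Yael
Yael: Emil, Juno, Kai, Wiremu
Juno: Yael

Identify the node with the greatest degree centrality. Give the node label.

Emil

Degrees — Ben:1, Cal:1, Emil:5, Giulia:2, Goran:1, Juno:1, Kai:1, Omar:2, Pablo:1, Sara:2, Wiremu:1, Yael:4.
The maximum is 5, attained only by Emil.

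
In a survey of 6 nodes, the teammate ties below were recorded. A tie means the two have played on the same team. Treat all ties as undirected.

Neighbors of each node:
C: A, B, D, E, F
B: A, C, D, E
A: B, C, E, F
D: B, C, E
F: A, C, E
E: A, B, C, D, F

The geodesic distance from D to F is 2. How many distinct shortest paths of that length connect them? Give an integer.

2

The shortest distance is 2. The length-2 paths are: D–C–F; D–E–F.
That gives 2 distinct shortest paths.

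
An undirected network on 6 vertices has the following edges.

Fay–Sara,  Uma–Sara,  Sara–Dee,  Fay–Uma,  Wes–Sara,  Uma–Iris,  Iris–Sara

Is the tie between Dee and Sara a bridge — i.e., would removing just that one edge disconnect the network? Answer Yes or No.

Without the Dee–Sara edge there is no alternate route between Dee and Sara, so the network disconnects. It is a bridge.

Yes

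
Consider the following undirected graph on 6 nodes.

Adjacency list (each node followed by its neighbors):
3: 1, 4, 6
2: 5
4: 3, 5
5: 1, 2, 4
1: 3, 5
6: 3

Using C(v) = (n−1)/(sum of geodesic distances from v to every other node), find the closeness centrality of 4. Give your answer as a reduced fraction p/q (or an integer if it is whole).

Distances from 4: 1:2, 2:2, 3:1, 5:1, 6:2. Sum = 8.
n = 6, so closeness = 5/8.

5/8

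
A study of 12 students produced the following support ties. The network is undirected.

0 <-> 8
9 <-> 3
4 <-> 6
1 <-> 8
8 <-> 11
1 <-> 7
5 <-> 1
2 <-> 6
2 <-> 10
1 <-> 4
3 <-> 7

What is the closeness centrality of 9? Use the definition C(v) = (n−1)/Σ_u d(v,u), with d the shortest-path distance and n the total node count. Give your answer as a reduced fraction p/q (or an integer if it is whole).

Distances from 9: 0:5, 1:3, 2:6, 3:1, 4:4, 5:4, 6:5, 7:2, 8:4, 10:7, 11:5. Sum = 46.
n = 12, so closeness = 11/46.

11/46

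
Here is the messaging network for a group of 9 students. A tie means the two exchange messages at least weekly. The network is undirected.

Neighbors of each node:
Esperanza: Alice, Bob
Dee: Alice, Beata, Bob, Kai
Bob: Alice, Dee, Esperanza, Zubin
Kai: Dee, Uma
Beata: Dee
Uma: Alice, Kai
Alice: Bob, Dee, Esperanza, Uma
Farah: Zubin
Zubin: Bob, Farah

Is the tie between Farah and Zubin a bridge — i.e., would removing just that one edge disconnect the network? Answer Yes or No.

Without the Farah–Zubin edge there is no alternate route between Farah and Zubin, so the network disconnects. It is a bridge.

Yes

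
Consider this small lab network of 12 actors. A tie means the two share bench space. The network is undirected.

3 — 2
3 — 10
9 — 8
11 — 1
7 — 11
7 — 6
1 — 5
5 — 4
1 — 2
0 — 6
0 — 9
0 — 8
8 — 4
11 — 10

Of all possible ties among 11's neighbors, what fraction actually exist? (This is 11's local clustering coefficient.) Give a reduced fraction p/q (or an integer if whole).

0

11's neighbors: 1, 7, and 10 (k = 3).
Possible neighbor pairs: C(3,2) = 3. Edges among them: none → e = 0.
Clustering(11) = 0/3 = 0.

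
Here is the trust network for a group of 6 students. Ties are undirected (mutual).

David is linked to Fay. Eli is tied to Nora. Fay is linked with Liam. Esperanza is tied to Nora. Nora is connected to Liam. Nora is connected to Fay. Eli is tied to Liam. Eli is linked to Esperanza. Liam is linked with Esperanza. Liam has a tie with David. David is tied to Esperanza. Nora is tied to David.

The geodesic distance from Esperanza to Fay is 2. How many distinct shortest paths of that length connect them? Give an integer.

The shortest distance is 2. The length-2 paths are: Esperanza–Liam–Fay; Esperanza–Nora–Fay; Esperanza–David–Fay.
That gives 3 distinct shortest paths.

3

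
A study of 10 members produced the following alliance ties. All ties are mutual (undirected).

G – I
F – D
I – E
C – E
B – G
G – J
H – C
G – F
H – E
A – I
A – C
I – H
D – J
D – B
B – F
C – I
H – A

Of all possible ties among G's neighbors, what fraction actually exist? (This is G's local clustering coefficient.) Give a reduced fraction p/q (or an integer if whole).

G's neighbors: B, F, I, and J (k = 4).
Possible neighbor pairs: C(4,2) = 6. Edges among them: B–F → e = 1.
Clustering(G) = 1/6.

1/6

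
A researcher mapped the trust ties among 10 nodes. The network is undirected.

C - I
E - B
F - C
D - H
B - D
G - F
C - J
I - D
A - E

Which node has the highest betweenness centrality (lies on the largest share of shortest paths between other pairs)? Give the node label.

Unnormalized betweenness of each node: A:0, B:14, C:20, D:23, E:8, F:8, G:0, H:0, I:20, J:0.
D has the largest value, 23, making it the main broker — the node through which the most shortest paths run.

D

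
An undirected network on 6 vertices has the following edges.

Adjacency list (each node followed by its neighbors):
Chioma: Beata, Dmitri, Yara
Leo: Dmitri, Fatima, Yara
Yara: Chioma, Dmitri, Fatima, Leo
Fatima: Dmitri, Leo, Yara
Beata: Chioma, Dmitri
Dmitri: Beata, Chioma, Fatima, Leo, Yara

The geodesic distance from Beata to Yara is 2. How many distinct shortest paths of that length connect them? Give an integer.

2

The shortest distance is 2. The length-2 paths are: Beata–Dmitri–Yara; Beata–Chioma–Yara.
That gives 2 distinct shortest paths.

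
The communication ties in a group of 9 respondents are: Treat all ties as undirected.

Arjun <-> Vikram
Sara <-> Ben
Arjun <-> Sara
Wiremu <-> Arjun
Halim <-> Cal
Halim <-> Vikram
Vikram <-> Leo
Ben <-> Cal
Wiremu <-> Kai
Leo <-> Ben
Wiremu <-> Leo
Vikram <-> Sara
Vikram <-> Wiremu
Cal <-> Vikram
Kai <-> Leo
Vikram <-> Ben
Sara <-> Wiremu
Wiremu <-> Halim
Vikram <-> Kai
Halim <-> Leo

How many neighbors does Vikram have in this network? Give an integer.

8

Vikram is directly tied to Arjun, Ben, Cal, Halim, Kai, Leo, Sara, and Wiremu. That is 8 neighbors, so the degree of Vikram is 8.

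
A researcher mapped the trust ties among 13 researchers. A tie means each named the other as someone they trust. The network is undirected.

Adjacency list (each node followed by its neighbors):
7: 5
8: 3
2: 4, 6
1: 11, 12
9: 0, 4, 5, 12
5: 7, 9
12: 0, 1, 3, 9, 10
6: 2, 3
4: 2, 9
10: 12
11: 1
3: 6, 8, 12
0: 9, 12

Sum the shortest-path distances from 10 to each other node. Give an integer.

Distances from 10: 0:2, 1:2, 2:4, 3:2, 4:3, 5:3, 6:3, 7:4, 8:3, 9:2, 11:3, 12:1.
Sum = 2 + 2 + 4 + 2 + 3 + 3 + 3 + 4 + 3 + 2 + 3 + 1 = 32.

32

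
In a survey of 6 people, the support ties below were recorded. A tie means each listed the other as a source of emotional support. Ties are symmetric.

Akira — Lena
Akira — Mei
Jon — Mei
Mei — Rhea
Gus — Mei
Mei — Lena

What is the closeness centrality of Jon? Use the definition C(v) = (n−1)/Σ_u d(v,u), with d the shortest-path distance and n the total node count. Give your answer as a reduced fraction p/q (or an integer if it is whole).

5/9

Distances from Jon: Akira:2, Gus:2, Lena:2, Mei:1, Rhea:2. Sum = 9.
n = 6, so closeness = 5/9.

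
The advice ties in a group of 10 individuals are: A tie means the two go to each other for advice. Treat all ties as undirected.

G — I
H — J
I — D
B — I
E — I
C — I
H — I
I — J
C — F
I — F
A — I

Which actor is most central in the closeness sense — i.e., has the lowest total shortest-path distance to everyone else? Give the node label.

Farness (sum of distances to all others) for each node — A:17, B:17, C:16, D:17, E:17, F:16, G:17, H:16, I:9, J:16.
The smallest farness is 9, for I, so I has the highest closeness.

I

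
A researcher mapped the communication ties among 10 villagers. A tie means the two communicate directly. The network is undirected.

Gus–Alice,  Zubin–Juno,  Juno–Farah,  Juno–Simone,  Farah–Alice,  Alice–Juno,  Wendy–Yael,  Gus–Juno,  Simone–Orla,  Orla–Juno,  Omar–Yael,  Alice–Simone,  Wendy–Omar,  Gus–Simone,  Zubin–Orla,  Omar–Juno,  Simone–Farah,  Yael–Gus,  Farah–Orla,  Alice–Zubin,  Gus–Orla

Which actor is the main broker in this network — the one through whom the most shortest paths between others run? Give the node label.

Juno

Unnormalized betweenness of each node: Alice:17/10, Farah:1/5, Gus:27/4, Juno:227/20, Omar:109/20, Orla:17/10, Simone:13/20, Wendy:0, Yael:3, Zubin:1/5.
Juno has the largest value, 227/20, making it the main broker — the node through which the most shortest paths run.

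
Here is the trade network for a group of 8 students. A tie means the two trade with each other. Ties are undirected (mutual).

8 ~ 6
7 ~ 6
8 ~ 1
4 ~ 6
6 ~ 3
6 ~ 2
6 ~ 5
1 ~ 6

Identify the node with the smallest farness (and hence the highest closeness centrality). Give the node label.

Farness (sum of distances to all others) for each node — 1:12, 2:13, 3:13, 4:13, 5:13, 6:7, 7:13, 8:12.
The smallest farness is 7, for 6, so 6 has the highest closeness.

6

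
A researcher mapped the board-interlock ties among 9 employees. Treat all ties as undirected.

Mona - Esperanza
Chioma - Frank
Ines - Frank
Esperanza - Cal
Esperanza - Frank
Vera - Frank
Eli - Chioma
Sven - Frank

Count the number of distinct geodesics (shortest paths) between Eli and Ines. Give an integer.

The shortest distance is 3, and the only length-3 path is Eli–Chioma–Frank–Ines. So there is exactly 1 shortest path.

1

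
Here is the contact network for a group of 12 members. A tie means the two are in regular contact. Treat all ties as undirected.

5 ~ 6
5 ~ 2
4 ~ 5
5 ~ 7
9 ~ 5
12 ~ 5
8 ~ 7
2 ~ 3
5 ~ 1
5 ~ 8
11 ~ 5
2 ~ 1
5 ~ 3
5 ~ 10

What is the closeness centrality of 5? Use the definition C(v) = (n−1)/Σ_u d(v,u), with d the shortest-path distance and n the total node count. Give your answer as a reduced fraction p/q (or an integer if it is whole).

1

Distances from 5: 1:1, 2:1, 3:1, 4:1, 6:1, 7:1, 8:1, 9:1, 10:1, 11:1, 12:1. Sum = 11.
n = 12, so closeness = 11/11 = 1.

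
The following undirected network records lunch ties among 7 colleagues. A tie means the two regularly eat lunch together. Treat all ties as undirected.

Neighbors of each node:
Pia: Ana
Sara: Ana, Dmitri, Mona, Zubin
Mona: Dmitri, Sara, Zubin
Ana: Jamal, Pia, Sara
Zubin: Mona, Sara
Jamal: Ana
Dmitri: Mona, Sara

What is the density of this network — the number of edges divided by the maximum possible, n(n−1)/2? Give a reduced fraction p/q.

There are 8 edges and 7 nodes, so the maximum possible is C(7,2) = 21.
Density = 8/21.

8/21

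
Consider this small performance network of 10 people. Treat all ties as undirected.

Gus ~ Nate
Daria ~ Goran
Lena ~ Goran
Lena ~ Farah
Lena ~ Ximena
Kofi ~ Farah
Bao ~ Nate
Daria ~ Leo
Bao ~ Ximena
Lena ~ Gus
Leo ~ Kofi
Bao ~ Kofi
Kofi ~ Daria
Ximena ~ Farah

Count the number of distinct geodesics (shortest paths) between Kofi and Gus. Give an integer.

The shortest distance is 3. The length-3 paths are: Kofi–Farah–Lena–Gus; Kofi–Bao–Nate–Gus.
That gives 2 distinct shortest paths.

2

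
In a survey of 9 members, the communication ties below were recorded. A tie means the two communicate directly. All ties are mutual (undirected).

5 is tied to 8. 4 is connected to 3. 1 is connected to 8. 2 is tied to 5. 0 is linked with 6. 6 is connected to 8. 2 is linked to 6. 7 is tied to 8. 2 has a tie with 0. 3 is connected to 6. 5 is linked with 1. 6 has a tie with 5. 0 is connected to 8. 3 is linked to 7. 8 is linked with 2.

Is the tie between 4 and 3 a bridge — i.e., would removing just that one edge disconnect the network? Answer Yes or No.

Without the 4–3 edge there is no alternate route between 4 and 3, so the network disconnects. It is a bridge.

Yes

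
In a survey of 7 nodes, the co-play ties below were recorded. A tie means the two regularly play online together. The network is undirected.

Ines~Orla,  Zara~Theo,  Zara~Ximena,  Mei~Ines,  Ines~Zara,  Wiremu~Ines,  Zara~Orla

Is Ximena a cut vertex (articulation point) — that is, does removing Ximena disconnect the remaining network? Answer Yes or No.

Even without Ximena, every remaining node can still reach every other (the residual graph is connected), so Ximena is not a cut vertex.

No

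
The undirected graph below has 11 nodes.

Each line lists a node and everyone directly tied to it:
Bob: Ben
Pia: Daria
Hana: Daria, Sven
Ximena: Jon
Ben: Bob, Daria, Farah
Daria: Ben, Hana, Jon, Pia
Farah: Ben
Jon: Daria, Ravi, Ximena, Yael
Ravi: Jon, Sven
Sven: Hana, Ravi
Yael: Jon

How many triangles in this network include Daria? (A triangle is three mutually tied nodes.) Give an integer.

0

Daria's neighbors are Ben, Hana, Jon, and Pia, but none of them are tied to each other, so no triangle contains Daria.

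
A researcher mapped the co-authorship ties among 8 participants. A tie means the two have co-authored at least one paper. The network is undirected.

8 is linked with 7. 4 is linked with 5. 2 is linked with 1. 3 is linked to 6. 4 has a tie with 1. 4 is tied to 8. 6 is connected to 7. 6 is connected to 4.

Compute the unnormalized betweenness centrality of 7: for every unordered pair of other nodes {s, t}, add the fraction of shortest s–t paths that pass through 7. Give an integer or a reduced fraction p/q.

1

Pairs whose geodesics pass through 7 — 3–8: 1/2; 8–6: 1/2.
All other pairs contribute 0.
Summing the contributions gives betweenness(7) = 1.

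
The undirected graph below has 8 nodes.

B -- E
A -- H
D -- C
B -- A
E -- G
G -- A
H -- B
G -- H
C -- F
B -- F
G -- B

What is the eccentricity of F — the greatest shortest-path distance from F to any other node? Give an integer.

2

Distances from F: A:2, B:1, C:1, D:2, E:2, G:2, H:2.
The largest is 2 (to A, E, G, H, and D), so the eccentricity of F is 2.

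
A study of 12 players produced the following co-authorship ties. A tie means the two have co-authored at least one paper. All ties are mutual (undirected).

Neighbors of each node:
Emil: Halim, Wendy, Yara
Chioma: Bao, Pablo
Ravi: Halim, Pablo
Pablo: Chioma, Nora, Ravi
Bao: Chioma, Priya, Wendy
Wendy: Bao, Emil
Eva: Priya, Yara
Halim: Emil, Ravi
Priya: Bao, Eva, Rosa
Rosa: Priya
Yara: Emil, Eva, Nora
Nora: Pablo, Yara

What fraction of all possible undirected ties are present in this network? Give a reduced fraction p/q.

7/33

There are 14 edges and 12 nodes, so the maximum possible is C(12,2) = 66.
Density = 14/66 = 7/33.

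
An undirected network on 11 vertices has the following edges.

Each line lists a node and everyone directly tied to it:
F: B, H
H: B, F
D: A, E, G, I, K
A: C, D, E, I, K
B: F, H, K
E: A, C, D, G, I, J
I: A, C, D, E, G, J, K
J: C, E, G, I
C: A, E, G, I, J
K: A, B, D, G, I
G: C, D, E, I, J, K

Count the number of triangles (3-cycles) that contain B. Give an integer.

B's neighbors: F, H, and K.
Neighbor pairs that are themselves tied: B–F–H. Each forms one triangle with B, for 1 in total.

1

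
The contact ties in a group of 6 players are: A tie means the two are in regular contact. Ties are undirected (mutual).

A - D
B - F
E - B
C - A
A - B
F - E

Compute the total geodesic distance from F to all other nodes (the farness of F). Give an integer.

10

Distances from F: A:2, B:1, C:3, D:3, E:1.
Sum = 2 + 1 + 3 + 3 + 1 = 10.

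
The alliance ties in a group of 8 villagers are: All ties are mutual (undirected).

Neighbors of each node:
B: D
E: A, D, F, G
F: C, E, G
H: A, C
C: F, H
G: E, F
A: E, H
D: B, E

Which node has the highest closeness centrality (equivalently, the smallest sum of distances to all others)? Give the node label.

E

Farness (sum of distances to all others) for each node — A:13, B:20, C:15, D:14, E:10, F:12, G:14, H:16.
The smallest farness is 10, for E, so E has the highest closeness.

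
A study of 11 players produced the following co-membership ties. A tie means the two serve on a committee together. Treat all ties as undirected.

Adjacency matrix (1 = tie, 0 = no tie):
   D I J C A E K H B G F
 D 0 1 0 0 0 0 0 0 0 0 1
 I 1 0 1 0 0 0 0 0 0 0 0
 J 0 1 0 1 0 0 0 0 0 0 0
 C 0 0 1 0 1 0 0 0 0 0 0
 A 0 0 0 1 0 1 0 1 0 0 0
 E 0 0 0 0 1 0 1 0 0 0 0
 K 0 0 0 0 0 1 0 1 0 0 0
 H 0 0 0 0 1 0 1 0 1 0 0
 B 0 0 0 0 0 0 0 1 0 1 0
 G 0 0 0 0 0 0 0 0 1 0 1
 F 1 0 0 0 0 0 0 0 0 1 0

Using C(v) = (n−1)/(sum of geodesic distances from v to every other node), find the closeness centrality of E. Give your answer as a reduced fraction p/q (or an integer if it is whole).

Distances from E: A:1, B:3, C:2, D:5, F:5, G:4, H:2, I:4, J:3, K:1. Sum = 30.
n = 11, so closeness = 10/30 = 1/3.

1/3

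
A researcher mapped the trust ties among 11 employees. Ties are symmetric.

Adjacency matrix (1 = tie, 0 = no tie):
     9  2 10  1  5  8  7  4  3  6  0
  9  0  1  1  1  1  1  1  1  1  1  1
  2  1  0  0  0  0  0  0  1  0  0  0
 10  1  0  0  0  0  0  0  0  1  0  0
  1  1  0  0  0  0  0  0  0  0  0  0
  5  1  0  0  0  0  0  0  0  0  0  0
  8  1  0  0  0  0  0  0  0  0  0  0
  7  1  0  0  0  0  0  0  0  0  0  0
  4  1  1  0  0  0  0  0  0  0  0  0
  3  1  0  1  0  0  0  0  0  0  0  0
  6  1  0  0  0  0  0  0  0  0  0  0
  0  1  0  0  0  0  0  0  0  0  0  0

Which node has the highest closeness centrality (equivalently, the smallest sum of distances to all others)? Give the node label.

Farness (sum of distances to all others) for each node — 0:19, 1:19, 2:18, 3:18, 4:18, 5:19, 6:19, 7:19, 8:19, 9:10, 10:18.
The smallest farness is 10, for 9, so 9 has the highest closeness.

9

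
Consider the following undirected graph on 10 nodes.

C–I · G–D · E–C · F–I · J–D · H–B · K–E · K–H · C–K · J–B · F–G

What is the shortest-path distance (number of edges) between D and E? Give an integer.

One shortest route is D – G – F – I – C – E, which uses 5 edges, and at distance 4 from D we only reach {C, K}, which does not include E. So d(D,E) = 5.

5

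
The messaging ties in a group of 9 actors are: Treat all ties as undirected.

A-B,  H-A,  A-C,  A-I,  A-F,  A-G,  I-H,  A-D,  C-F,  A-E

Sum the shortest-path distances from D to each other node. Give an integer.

15

Distances from D: A:1, B:2, C:2, E:2, F:2, G:2, H:2, I:2.
Sum = 1 + 2 + 2 + 2 + 2 + 2 + 2 + 2 = 15.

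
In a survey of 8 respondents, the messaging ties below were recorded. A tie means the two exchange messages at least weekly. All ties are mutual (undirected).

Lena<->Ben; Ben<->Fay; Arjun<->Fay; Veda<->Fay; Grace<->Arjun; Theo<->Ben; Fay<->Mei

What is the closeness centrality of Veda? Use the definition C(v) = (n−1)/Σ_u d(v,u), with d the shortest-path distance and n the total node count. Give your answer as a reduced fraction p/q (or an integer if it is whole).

7/16

Distances from Veda: Arjun:2, Ben:2, Fay:1, Grace:3, Lena:3, Mei:2, Theo:3. Sum = 16.
n = 8, so closeness = 7/16.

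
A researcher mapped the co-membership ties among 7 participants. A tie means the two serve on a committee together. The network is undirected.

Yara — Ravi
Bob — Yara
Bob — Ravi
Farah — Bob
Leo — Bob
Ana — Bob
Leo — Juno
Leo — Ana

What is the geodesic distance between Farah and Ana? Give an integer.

2

One shortest route is Farah – Bob – Ana, which uses 2 edges, and Farah and Ana are not directly tied, so nothing shorter exists. So d(Farah,Ana) = 2.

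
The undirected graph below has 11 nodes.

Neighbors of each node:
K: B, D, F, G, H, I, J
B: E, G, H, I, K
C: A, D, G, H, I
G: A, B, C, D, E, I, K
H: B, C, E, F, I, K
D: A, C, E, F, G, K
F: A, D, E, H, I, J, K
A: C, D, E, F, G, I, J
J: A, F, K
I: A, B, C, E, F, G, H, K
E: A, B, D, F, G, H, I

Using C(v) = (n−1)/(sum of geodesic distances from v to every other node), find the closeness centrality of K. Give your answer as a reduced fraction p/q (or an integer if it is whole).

Distances from K: A:2, B:1, C:2, D:1, E:2, F:1, G:1, H:1, I:1, J:1. Sum = 13.
n = 11, so closeness = 10/13.

10/13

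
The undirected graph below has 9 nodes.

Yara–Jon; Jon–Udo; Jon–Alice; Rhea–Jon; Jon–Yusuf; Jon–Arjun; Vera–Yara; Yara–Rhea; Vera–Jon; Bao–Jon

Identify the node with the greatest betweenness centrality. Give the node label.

Jon

Unnormalized betweenness of each node: Alice:0, Arjun:0, Bao:0, Jon:51/2, Rhea:0, Udo:0, Vera:0, Yara:1/2, Yusuf:0.
Jon has the largest value, 51/2, making it the main broker — the node through which the most shortest paths run.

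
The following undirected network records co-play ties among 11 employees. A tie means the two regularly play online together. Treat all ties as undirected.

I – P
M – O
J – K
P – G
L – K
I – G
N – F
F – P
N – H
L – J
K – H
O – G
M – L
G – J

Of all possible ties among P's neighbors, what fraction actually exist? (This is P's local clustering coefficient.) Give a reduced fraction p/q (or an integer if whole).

P's neighbors: F, G, and I (k = 3).
Possible neighbor pairs: C(3,2) = 3. Edges among them: G–I → e = 1.
Clustering(P) = 1/3.

1/3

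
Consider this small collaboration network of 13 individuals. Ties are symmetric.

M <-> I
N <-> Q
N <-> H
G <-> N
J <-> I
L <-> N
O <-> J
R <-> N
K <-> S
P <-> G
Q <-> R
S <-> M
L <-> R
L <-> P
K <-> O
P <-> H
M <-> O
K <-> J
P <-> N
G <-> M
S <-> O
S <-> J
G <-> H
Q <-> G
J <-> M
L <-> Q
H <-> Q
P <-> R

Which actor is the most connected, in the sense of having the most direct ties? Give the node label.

Degrees — G:5, H:4, I:2, J:5, K:3, L:4, M:5, N:6, O:4, P:5, Q:5, R:4, S:4.
The maximum is 6, attained only by N.

N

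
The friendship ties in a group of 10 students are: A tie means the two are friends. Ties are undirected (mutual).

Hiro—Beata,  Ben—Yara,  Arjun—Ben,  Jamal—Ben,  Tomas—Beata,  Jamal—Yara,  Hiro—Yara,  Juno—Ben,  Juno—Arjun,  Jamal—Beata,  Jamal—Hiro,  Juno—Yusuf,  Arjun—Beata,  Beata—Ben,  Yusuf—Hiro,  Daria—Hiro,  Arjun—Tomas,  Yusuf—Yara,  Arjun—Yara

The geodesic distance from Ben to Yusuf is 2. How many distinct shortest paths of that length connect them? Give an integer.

2

The shortest distance is 2. The length-2 paths are: Ben–Yara–Yusuf; Ben–Juno–Yusuf.
That gives 2 distinct shortest paths.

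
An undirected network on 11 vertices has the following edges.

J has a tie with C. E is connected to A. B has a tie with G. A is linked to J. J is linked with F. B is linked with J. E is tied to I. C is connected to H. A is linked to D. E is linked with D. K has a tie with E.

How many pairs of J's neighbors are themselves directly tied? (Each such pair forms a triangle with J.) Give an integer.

J's neighbors are A, B, C, and F, but none of them are tied to each other, so no triangle contains J.

0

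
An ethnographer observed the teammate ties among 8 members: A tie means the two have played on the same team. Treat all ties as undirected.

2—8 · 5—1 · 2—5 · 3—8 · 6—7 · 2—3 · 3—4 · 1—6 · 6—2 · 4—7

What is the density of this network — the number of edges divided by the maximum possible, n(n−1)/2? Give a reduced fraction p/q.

There are 10 edges and 8 nodes, so the maximum possible is C(8,2) = 28.
Density = 10/28 = 5/14.

5/14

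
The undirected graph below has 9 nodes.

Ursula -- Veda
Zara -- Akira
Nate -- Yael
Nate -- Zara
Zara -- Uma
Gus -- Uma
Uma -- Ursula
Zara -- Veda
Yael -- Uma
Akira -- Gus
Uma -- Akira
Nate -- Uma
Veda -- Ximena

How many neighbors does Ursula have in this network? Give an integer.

Ursula is directly tied to Uma and Veda. That is 2 neighbors, so the degree of Ursula is 2.

2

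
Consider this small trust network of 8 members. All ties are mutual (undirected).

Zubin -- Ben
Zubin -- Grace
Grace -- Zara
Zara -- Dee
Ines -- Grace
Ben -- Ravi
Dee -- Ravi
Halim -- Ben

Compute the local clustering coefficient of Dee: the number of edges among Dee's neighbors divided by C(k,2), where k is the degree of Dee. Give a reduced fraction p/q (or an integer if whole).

Dee's neighbors: Ravi and Zara (k = 2).
Possible neighbor pairs: C(2,2) = 1. Edges among them: none → e = 0.
Clustering(Dee) = 0/1.

0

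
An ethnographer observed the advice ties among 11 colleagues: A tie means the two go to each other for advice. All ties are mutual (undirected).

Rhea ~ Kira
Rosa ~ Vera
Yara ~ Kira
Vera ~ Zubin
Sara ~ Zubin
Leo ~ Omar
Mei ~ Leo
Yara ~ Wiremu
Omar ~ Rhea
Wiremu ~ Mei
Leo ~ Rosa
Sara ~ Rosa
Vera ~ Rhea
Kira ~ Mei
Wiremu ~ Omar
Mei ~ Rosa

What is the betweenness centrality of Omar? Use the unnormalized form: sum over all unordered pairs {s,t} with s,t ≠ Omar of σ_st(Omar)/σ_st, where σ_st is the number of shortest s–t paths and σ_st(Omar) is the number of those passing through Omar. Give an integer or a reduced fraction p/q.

Pairs whose geodesics pass through Omar — Vera–Wiremu: 1/2; Zubin–Wiremu: 1/3; Leo–Wiremu: 1/2; Leo–Yara: 1/3; Leo–Rhea: 1; Wiremu–Rhea: 1.
All other pairs contribute 0.
Summing the contributions gives betweenness(Omar) = 11/3.

11/3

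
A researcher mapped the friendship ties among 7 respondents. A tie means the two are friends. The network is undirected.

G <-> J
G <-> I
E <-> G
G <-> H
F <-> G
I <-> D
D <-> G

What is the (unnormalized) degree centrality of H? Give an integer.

1

H is directly tied to G. That is 1 neighbor, so the degree of H is 1.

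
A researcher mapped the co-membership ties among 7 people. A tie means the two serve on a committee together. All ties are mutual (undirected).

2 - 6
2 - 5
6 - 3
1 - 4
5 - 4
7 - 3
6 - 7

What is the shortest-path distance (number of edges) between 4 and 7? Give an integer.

One shortest route is 4 – 5 – 2 – 6 – 7, which uses 4 edges, and at distance 3 from 4 we only reach {6}, which does not include 7. So d(4,7) = 4.

4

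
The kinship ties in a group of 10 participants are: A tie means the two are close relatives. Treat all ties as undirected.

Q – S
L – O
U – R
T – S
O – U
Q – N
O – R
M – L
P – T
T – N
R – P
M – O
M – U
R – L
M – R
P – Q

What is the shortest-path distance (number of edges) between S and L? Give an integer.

One shortest route is S – Q – P – R – L, which uses 4 edges, and at distance 3 from S we only reach {R}, which does not include L. So d(S,L) = 4.

4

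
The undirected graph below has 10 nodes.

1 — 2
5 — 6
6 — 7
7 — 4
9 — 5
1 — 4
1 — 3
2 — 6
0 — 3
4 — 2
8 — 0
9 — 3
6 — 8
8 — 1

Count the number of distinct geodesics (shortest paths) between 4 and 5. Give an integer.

2

The shortest distance is 3. The length-3 paths are: 4–7–6–5; 4–2–6–5.
That gives 2 distinct shortest paths.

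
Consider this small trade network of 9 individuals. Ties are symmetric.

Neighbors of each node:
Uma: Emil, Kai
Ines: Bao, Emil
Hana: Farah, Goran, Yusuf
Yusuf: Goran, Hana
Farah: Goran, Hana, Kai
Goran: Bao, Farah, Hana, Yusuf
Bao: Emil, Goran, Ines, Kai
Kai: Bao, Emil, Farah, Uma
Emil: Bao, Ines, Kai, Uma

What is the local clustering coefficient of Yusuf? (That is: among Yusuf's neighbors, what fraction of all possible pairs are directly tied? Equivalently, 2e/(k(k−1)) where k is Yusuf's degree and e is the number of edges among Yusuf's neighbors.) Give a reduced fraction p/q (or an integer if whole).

Yusuf's neighbors: Goran and Hana (k = 2).
Possible neighbor pairs: C(2,2) = 1. Edges among them: Goran–Hana → e = 1.
Clustering(Yusuf) = 1/1.

1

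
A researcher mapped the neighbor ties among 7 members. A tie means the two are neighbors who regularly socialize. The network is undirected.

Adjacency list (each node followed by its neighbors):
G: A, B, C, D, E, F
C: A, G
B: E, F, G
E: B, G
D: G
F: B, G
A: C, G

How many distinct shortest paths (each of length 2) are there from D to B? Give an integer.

The shortest distance is 2, and the only length-2 path is D–G–B. So there is exactly 1 shortest path.

1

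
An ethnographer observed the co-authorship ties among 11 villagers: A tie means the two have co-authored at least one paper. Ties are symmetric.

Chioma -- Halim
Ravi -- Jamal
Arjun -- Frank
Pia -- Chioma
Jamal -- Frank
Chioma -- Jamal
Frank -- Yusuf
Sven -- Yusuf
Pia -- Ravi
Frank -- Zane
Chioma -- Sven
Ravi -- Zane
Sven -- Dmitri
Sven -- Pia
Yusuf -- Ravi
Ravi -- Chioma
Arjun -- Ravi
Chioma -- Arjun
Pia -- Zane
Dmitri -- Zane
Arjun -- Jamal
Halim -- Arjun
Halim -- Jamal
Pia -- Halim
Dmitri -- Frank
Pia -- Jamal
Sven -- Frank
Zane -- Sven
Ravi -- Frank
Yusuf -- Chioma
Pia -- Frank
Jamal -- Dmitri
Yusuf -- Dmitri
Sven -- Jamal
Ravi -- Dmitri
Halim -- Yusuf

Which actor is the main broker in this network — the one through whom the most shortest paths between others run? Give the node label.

Unnormalized betweenness of each node: Arjun:37/60, Chioma:61/35, Dmitri:319/420, Frank:583/210, Halim:49/60, Jamal:1187/420, Pia:89/35, Ravi:61/20, Sven:53/30, Yusuf:739/420, Zane:12/35.
Ravi has the largest value, 61/20, making it the main broker — the node through which the most shortest paths run.

Ravi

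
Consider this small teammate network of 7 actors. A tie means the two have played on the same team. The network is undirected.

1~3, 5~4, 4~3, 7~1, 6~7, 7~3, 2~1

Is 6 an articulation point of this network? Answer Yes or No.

Even without 6, every remaining node can still reach every other (the residual graph is connected), so 6 is not a cut vertex.

No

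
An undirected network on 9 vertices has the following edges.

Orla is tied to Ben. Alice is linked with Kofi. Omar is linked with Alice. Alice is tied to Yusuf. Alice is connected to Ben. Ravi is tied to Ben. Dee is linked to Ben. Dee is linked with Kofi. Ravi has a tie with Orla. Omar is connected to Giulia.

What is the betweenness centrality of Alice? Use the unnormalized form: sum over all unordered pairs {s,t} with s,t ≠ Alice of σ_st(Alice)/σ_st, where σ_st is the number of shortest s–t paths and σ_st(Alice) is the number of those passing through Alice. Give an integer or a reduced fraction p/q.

Pairs whose geodesics pass through Alice — Kofi–Giulia: 1; Kofi–Omar: 1; Kofi–Yusuf: 1; Kofi–Orla: 1/2; Kofi–Ravi: 1/2; Kofi–Ben: 1/2; Giulia–Dee: 2/2; Giulia–Yusuf: 1; Giulia–Orla: 1; Giulia–Ravi: 1; Giulia–Ben: 1; Omar–Dee: 2/2; Omar–Yusuf: 1; Omar–Orla: 1 … (+6 more pairs).
All other pairs contribute 0.
Summing the contributions gives betweenness(Alice) = 37/2.

37/2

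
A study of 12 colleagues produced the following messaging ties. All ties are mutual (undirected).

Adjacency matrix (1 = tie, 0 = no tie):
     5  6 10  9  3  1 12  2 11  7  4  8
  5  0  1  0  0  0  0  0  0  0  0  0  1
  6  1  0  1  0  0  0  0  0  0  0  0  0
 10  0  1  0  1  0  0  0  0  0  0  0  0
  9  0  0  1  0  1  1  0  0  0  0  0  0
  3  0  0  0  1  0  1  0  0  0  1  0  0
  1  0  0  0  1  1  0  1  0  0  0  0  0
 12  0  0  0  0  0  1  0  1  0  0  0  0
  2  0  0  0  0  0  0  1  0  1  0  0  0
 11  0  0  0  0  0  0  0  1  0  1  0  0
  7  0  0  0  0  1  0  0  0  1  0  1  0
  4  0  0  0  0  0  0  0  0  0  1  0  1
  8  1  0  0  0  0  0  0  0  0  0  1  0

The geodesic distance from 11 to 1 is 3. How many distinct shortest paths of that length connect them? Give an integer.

2

The shortest distance is 3. The length-3 paths are: 11–7–3–1; 11–2–12–1.
That gives 2 distinct shortest paths.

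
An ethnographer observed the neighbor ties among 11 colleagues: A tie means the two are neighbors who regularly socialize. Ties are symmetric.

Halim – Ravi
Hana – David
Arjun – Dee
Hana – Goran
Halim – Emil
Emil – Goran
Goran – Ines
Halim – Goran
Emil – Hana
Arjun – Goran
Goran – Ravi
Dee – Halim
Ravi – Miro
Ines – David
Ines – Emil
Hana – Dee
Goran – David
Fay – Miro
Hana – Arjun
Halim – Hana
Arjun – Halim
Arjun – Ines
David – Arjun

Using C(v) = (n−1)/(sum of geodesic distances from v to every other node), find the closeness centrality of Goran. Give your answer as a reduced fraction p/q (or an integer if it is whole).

5/7

Distances from Goran: Arjun:1, David:1, Dee:2, Emil:1, Fay:3, Halim:1, Hana:1, Ines:1, Miro:2, Ravi:1. Sum = 14.
n = 11, so closeness = 10/14 = 5/7.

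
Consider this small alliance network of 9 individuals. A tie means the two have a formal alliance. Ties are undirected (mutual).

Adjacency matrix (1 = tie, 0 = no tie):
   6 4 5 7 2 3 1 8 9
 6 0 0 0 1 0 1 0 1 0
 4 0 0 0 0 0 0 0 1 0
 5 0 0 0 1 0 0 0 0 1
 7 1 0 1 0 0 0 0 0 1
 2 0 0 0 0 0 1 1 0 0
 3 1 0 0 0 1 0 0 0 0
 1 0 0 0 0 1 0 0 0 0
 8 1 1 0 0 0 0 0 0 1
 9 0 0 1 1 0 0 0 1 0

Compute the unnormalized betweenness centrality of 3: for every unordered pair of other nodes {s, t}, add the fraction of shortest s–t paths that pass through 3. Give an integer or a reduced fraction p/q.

Pairs whose geodesics pass through 3 — 6–2: 1; 6–1: 1; 4–2: 1; 4–1: 1; 5–2: 1; 5–1: 1; 7–2: 1; 7–1: 1; 2–8: 1; 2–9: 2/2; 1–8: 1; 1–9: 2/2.
All other pairs contribute 0.
Summing the contributions gives betweenness(3) = 12.

12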